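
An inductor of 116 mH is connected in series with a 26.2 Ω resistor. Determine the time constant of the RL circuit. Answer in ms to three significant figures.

τ ≈ 4.43 ms

τ = L/R = (0.116 H)/(26.2 Ω) = 4.427×10^-3 s.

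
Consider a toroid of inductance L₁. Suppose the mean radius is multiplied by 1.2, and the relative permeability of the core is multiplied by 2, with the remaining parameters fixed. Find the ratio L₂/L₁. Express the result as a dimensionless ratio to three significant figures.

L₂/L₁ = 1.67

For a toroid, L ∝ μᵣN²A/R.
L₂/L₁ = (1.2)^-1 × (2) = 1.67.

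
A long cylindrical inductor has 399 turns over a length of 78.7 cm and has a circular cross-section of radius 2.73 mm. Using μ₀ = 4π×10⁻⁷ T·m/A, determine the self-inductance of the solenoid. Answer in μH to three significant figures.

L ≈ 5.95 μH

A = πr² = π(2.730×10^-3 m)² = 2.341×10^-5 m².
For a long solenoid, L = μ₀N²A/ℓ.
L = (4π×10⁻⁷)(399)²(2.341×10^-5)/(0.787 m) = 5.952×10^-6 H.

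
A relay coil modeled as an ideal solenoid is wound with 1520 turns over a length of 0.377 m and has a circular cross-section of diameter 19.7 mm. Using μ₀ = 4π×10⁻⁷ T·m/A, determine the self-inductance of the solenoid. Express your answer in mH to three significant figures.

L ≈ 2.35 mH

A = π(d/2)² = π(9.850×10^-3 m)² = 3.048×10^-4 m².
For a long solenoid, L = μ₀N²A/ℓ.
L = (4π×10⁻⁷)(1520)²(3.048×10^-4)/(0.377 m) = 2.347×10^-3 H.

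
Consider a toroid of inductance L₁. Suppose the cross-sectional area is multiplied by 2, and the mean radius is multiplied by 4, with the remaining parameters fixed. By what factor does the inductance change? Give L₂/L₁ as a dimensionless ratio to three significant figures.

For a toroid, L ∝ μᵣN²A/R.
L₂/L₁ = (2) × (4)^-1 = 0.500.

L₂/L₁ = 0.500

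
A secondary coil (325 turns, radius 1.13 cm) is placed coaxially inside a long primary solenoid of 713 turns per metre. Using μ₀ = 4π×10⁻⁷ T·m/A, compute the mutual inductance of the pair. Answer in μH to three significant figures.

M ≈ 117 μH

The outer solenoid produces a uniform field B₁ = μ₀n₁I₁ across the inner coil,
so the flux linkage is N₂Φ = N₂B₁A₂ = μ₀n₁N₂A₂·I₁, giving M = μ₀n₁N₂A₂.
A₂ = πr² = π(1.130×10^-2 m)² = 4.011×10^-4 m².
M = (4π×10⁻⁷)(713)(325)(4.011×10^-4) = 1.168×10^-4 H.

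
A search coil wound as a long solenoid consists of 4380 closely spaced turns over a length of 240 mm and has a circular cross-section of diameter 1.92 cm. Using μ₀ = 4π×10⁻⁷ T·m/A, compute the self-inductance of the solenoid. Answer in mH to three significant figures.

A = π(d/2)² = π(9.600×10^-3 m)² = 2.895×10^-4 m².
For a long solenoid, L = μ₀N²A/ℓ.
L = (4π×10⁻⁷)(4380)²(2.895×10^-4)/(0.24 m) = 2.908×10^-2 H.

L ≈ 29.1 mH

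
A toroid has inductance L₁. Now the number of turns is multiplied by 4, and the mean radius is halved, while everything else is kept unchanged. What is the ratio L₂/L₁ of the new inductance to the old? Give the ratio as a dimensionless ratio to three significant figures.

L₂/L₁ = 32.0

For a toroid, L ∝ μᵣN²A/R.
L₂/L₁ = (4)^2 × (0.5)^-1 = 32.0.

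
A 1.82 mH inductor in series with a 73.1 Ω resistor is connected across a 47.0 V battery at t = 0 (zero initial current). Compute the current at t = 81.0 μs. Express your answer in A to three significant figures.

I ≈ 0.618 A

τ = L/R = 1.820×10^-3/73.1 = 2.490×10^-5 s; final current I_∞ = ε/R = 47.0/73.1 = 0.643 A.
I(t) = I_∞(1 − e^(−t/τ)) with t/τ = 3.253.
I = (0.643)(1 − e^(−3.253)) = 0.6181 A.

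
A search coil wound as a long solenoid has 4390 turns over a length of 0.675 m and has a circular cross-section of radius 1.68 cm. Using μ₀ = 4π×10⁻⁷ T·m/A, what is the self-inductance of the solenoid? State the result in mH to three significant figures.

A = πr² = π(1.680×10^-2 m)² = 8.867×10^-4 m².
For a long solenoid, L = μ₀N²A/ℓ.
L = (4π×10⁻⁷)(4390)²(8.867×10^-4)/(0.675 m) = 3.181×10^-2 H.

L ≈ 31.8 mH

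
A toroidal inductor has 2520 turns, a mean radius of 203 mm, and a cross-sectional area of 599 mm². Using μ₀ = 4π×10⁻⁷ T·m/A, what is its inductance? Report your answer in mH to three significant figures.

L ≈ 3.75 mH

For a thin toroid, L = μ₀N²A/(2πR).
L = (4π×10⁻⁷)(2520)²(5.990×10^-4) / (2π×0.203 m) = 3.748×10^-3 H.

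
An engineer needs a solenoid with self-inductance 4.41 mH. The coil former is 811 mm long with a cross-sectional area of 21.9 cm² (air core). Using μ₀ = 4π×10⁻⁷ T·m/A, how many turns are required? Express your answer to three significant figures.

N ≈ 1140 turns

A = 21.9 cm² = 2.190×10^-3 m².
From L = μ₀N²A/ℓ, N = √(Lℓ / (μ₀A)).
N = √[(4.410×10^-3)(0.811) / ((4π×10⁻⁷)×2.190×10^-3)] = √(1.300×10^6) ≈ 1140.0.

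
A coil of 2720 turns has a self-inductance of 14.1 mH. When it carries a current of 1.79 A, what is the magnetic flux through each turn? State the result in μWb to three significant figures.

From L = NΦ_B/I, the flux per turn is Φ_B = LI/N.
Φ_B = (1.410×10^-2 H)(1.79 A)/2720 = 9.279×10^-6 Wb.

Φ_B ≈ 9.28 μWb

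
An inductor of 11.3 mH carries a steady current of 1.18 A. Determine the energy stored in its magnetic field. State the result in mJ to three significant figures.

Stored magnetic energy: U = ½LI².
U = ½(1.130×10^-2 H)(1.18 A)² = 7.867×10^-3 J.

U ≈ 7.87 mJ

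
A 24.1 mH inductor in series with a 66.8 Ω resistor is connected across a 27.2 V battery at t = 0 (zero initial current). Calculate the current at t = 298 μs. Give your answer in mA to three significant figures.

I ≈ 229 mA

τ = L/R = 2.410×10^-2/66.8 = 3.608×10^-4 s; final current I_∞ = ε/R = 27.2/66.8 = 0.4072 A.
I(t) = I_∞(1 − e^(−t/τ)) with t/τ = 0.826.
I = (0.4072)(1 − e^(−0.826)) = 0.2289 A.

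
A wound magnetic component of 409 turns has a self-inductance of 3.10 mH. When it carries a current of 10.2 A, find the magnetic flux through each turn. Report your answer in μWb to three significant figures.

Φ_B ≈ 77.3 μWb

From L = NΦ_B/I, the flux per turn is Φ_B = LI/N.
Φ_B = (3.100×10^-3 H)(10.2 A)/409 = 7.731×10^-5 Wb.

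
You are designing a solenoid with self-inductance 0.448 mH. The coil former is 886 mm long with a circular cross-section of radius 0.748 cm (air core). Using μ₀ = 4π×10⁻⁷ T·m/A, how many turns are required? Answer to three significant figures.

A = πr² = π(7.480×10^-3 m)² = 1.758×10^-4 m².
From L = μ₀N²A/ℓ, N = √(Lℓ / (μ₀A)).
N = √[(4.480×10^-4)(0.886) / ((4π×10⁻⁷)×1.758×10^-4)] = √(1.797×10^6) ≈ 1340.5.

N ≈ 1340 turns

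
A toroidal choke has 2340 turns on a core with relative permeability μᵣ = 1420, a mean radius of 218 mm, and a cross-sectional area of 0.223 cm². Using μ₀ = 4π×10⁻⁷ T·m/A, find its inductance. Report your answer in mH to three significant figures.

For a thin toroid, L = μ₀μᵣN²A/(2πR).
L = (4π×10⁻⁷)(1420)(2340)²(2.230×10^-5) / (2π×0.218 m) = 0.1591 H.

L ≈ 159 mH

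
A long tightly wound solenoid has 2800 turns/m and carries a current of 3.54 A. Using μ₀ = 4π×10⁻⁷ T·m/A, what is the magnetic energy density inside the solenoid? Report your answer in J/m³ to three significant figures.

u ≈ 61.7 J/m³

B = μ₀nI = (4π×10⁻⁷)(2.800×10^3)(3.54) = 1.246×10^-2 T.
u = B²/(2μ₀) = (1.246×10^-2)²/(2×4π×10⁻⁷) = 61.73 J/m³.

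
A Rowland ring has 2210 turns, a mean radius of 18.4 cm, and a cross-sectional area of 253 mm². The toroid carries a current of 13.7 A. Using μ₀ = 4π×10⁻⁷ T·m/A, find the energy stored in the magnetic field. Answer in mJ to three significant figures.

U ≈ 126 mJ

L = μ₀N²A/(2πR) = (4π×10⁻⁷)(2210)²(2.530×10^-4)/(2π×0.184) = 1.343×10^-3 H.
U = ½LI² = ½(1.343×10^-3)(13.7)² = 0.126 J.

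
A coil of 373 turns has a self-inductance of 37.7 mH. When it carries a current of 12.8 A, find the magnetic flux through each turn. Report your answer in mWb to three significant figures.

From L = NΦ_B/I, the flux per turn is Φ_B = LI/N.
Φ_B = (3.770×10^-2 H)(12.8 A)/373 = 1.294×10^-3 Wb.

Φ_B ≈ 1.29 mWb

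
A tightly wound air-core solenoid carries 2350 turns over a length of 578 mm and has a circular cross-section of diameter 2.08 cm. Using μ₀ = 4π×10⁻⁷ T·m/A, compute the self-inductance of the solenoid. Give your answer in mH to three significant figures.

A = π(d/2)² = π(1.040×10^-2 m)² = 3.398×10^-4 m².
For a long solenoid, L = μ₀N²A/ℓ.
L = (4π×10⁻⁷)(2350)²(3.398×10^-4)/(0.578 m) = 4.080×10^-3 H.

L ≈ 4.08 mH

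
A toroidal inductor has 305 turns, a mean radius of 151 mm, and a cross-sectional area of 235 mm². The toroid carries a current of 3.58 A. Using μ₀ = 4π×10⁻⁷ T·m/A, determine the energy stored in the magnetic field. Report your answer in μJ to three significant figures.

U ≈ 186 μJ

L = μ₀N²A/(2πR) = (4π×10⁻⁷)(305)²(2.350×10^-4)/(2π×0.151) = 2.895×10^-5 H.
U = ½LI² = ½(2.895×10^-5)(3.58)² = 1.855×10^-4 J.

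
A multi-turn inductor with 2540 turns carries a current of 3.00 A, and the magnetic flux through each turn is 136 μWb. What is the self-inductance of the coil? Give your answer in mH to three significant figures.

L ≈ 115 mH

Self-inductance is defined by L = NΦ_B/I (flux linkage over current).
L = (2540)(1.360×10^-4 Wb)/(3.00 A) = 0.1151 H.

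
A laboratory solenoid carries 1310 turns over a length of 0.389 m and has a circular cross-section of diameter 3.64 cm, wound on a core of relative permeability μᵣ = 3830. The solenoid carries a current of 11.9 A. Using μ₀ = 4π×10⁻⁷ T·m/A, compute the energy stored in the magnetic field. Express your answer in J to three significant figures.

A = π(d/2)² = π(1.820×10^-2 m)² = 1.041×10^-3 m².
L = μ₀μᵣN²A/ℓ = (4π×10⁻⁷)(3830)(1310)²(1.041×10^-3)/(0.389) = 22.1 H.
U = ½LI² = ½(22.1)(11.9)² = 1.564×10^3 J.

U ≈ 1560 J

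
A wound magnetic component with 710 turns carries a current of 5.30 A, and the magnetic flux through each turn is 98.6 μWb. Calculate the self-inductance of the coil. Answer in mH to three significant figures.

L ≈ 13.2 mH

Self-inductance is defined by L = NΦ_B/I (flux linkage over current).
L = (710)(9.860×10^-5 Wb)/(5.30 A) = 1.321×10^-2 H.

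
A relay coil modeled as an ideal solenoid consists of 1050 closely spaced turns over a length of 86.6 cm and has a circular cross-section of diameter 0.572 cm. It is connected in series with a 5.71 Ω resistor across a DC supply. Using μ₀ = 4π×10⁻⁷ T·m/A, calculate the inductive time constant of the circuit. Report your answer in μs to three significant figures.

τ ≈ 7.20 μs

A = π(d/2)² = π(2.860×10^-3 m)² = 2.570×10^-5 m².
L = μ₀N²A/ℓ = (4π×10⁻⁷)(1050)²(2.570×10^-5)/(0.866) = 4.111×10^-5 H.
τ = L/R = (4.111×10^-5)/(5.71) = 7.200×10^-6 s.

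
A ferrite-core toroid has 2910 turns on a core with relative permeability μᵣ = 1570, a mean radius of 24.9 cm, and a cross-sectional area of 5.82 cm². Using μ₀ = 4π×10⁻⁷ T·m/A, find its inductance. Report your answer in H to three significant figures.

L ≈ 6.21 H

For a thin toroid, L = μ₀μᵣN²A/(2πR).
L = (4π×10⁻⁷)(1570)(2910)²(5.820×10^-4) / (2π×0.249 m) = 6.21497 H.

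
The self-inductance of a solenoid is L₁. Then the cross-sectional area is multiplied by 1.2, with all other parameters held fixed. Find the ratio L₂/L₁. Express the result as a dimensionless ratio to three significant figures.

L₂/L₁ = 1.20

For a solenoid, L ∝ μᵣN²A/ℓ.
L₂/L₁ = (1.2) = 1.20.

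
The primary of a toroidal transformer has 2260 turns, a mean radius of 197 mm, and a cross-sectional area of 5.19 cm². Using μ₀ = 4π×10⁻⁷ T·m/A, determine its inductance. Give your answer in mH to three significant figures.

For a thin toroid, L = μ₀N²A/(2πR).
L = (4π×10⁻⁷)(2260)²(5.190×10^-4) / (2π×0.197 m) = 2.691×10^-3 H.

L ≈ 2.69 mH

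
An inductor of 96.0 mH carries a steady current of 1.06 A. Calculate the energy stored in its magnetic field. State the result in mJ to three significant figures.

Stored magnetic energy: U = ½LI².
U = ½(9.600×10^-2 H)(1.06 A)² = 5.393×10^-2 J.

U ≈ 53.9 mJ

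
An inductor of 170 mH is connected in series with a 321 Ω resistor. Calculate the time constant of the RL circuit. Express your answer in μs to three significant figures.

τ ≈ 530 μs

τ = L/R = (0.17 H)/(321 Ω) = 5.296×10^-4 s.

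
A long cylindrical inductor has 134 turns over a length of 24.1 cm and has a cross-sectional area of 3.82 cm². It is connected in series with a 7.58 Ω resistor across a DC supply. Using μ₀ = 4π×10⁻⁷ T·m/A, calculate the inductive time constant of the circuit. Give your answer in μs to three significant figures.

τ ≈ 4.72 μs

A = 3.82 cm² = 3.820×10^-4 m².
L = μ₀N²A/ℓ = (4π×10⁻⁷)(134)²(3.820×10^-4)/(0.241) = 3.577×10^-5 H.
τ = L/R = (3.577×10^-5)/(7.58) = 4.718×10^-6 s.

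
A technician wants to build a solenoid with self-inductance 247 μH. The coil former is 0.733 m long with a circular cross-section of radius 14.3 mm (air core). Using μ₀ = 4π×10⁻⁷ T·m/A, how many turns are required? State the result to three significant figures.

N ≈ 474 turns

A = πr² = π(1.430×10^-2 m)² = 6.424×10^-4 m².
From L = μ₀N²A/ℓ, N = √(Lℓ / (μ₀A)).
N = √[(2.470×10^-4)(0.733) / ((4π×10⁻⁷)×6.424×10^-4)] = √(2.243×10^5) ≈ 473.6.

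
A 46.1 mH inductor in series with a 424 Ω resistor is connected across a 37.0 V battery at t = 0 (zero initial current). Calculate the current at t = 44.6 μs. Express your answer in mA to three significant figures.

τ = L/R = 4.610×10^-2/424 = 1.087×10^-4 s; final current I_∞ = ε/R = 37.0/424 = 8.726×10^-2 A.
I(t) = I_∞(1 − e^(−t/τ)) with t/τ = 0.410.
I = (8.726×10^-2)(1 − e^(−0.410)) = 2.936×10^-2 A.

I ≈ 29.4 mA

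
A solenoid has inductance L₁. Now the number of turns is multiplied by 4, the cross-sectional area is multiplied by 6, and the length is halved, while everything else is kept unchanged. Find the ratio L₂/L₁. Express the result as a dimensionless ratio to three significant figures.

L₂/L₁ = 192

For a solenoid, L ∝ μᵣN²A/ℓ.
L₂/L₁ = (4)^2 × (6) × (0.5)^-1 = 192.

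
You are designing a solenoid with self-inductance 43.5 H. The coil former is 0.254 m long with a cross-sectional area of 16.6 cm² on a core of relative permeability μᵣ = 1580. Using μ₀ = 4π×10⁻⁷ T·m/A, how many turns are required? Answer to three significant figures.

A = 16.6 cm² = 1.660×10^-3 m².
From L = μ₀μᵣN²A/ℓ, N = √(Lℓ / (μ₀μᵣA)).
N = √[(43.5)(0.254) / ((4π×10⁻⁷)(1580)×1.660×10^-3)] = √(3.352×10^6) ≈ 1830.9.

N ≈ 1830 turns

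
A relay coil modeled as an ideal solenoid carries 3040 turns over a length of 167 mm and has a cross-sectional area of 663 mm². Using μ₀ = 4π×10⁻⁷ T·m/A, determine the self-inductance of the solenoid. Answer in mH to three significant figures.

L ≈ 46.1 mH

A = 663 mm² = 6.630×10^-4 m².
For a long solenoid, L = μ₀N²A/ℓ.
L = (4π×10⁻⁷)(3040)²(6.630×10^-4)/(0.167 m) = 4.611×10^-2 H.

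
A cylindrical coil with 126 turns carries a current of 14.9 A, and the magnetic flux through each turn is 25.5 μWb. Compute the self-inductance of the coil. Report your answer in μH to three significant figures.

L ≈ 216 μH

Self-inductance is defined by L = NΦ_B/I (flux linkage over current).
L = (126)(2.550×10^-5 Wb)/(14.9 A) = 2.156×10^-4 H.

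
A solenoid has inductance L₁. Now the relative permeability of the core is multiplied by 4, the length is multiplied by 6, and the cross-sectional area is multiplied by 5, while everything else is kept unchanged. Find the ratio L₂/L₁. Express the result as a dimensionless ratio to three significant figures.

L₂/L₁ = 3.33

For a solenoid, L ∝ μᵣN²A/ℓ.
L₂/L₁ = (4) × (6)^-1 × (5) = 3.33.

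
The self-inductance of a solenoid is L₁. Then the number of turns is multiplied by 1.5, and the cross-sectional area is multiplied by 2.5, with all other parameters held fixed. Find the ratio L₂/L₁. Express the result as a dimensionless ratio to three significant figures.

For a solenoid, L ∝ μᵣN²A/ℓ.
L₂/L₁ = (1.5)^2 × (2.5) = 5.63.

L₂/L₁ = 5.63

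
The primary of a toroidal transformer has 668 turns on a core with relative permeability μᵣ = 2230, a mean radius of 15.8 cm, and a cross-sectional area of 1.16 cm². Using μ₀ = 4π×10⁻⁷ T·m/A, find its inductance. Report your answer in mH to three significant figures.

For a thin toroid, L = μ₀μᵣN²A/(2πR).
L = (4π×10⁻⁷)(2230)(668)²(1.160×10^-4) / (2π×0.158 m) = 0.1461 H.

L ≈ 146 mH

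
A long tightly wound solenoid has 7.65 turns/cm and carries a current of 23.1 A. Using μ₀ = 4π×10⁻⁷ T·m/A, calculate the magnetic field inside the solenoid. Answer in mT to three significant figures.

Inside a long solenoid, B = μ₀nI.
B = (4π×10⁻⁷)(765 m⁻¹)(23.1 A) = 2.221×10^-2 T.

B ≈ 22.2 mT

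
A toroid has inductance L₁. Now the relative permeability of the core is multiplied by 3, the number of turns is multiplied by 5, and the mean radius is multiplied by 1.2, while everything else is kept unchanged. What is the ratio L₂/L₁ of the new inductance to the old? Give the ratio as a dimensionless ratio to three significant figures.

L₂/L₁ = 62.5

For a toroid, L ∝ μᵣN²A/R.
L₂/L₁ = (3) × (5)^2 × (1.2)^-1 = 62.5.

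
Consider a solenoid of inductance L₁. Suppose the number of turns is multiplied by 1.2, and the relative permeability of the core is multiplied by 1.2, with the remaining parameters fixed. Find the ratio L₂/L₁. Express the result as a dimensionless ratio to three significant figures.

For a solenoid, L ∝ μᵣN²A/ℓ.
L₂/L₁ = (1.2)^2 × (1.2) = 1.73.

L₂/L₁ = 1.73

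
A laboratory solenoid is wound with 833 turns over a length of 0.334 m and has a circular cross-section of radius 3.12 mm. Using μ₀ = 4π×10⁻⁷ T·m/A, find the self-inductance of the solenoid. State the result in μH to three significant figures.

A = πr² = π(3.120×10^-3 m)² = 3.058×10^-5 m².
For a long solenoid, L = μ₀N²A/ℓ.
L = (4π×10⁻⁷)(833)²(3.058×10^-5)/(0.334 m) = 7.984×10^-5 H.

L ≈ 79.8 μH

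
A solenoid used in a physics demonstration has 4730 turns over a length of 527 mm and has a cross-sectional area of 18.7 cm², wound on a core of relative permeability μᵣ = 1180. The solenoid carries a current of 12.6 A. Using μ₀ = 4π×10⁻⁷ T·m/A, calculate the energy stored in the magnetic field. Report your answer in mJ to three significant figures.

U ≈ 9340000 mJ

A = 18.7 cm² = 1.870×10^-3 m².
L = μ₀μᵣN²A/ℓ = (4π×10⁻⁷)(1180)(4730)²(1.870×10^-3)/(0.527) = 117.7 H.
U = ½LI² = ½(117.7)(12.6)² = 9.3445×10^3 J.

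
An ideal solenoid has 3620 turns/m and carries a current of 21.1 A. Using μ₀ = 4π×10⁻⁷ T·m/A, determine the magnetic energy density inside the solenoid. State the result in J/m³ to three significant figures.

u ≈ 3670 J/m³

B = μ₀nI = (4π×10⁻⁷)(3.620×10^3)(21.1) = 9.598×10^-2 T.
u = B²/(2μ₀) = (9.598×10^-2)²/(2×4π×10⁻⁷) = 3.666×10^3 J/m³.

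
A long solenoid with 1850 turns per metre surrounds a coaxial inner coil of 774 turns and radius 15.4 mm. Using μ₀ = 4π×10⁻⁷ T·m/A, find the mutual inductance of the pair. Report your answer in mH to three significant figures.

The outer solenoid produces a uniform field B₁ = μ₀n₁I₁ across the inner coil,
so the flux linkage is N₂Φ = N₂B₁A₂ = μ₀n₁N₂A₂·I₁, giving M = μ₀n₁N₂A₂.
A₂ = πr² = π(1.540×10^-2 m)² = 7.451×10^-4 m².
M = (4π×10⁻⁷)(1850)(774)(7.451×10^-4) = 1.341×10^-3 H.

M ≈ 1.34 mH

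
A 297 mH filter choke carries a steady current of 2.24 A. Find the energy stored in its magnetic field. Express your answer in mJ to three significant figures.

U ≈ 745 mJ

Stored magnetic energy: U = ½LI².
U = ½(0.297 H)(2.24 A)² = 0.7451 J.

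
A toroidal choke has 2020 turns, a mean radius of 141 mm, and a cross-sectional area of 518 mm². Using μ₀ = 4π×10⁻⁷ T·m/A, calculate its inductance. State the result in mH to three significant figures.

L ≈ 3.00 mH

For a thin toroid, L = μ₀N²A/(2πR).
L = (4π×10⁻⁷)(2020)²(5.180×10^-4) / (2π×0.141 m) = 2.998×10^-3 H.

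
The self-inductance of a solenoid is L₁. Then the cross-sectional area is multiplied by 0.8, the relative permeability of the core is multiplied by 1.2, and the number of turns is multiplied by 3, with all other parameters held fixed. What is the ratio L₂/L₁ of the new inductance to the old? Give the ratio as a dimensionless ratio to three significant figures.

For a solenoid, L ∝ μᵣN²A/ℓ.
L₂/L₁ = (0.8) × (1.2) × (3)^2 = 8.64.

L₂/L₁ = 8.64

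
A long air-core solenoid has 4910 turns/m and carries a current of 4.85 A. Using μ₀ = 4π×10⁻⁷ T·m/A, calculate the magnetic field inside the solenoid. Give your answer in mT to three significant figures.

B ≈ 29.9 mT

Inside a long solenoid, B = μ₀nI.
B = (4π×10⁻⁷)(4.910×10^3 m⁻¹)(4.85 A) = 2.992×10^-2 T.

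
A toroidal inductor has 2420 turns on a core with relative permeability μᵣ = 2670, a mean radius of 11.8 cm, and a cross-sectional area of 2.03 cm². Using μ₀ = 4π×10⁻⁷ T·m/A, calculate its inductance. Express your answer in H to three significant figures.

For a thin toroid, L = μ₀μᵣN²A/(2πR).
L = (4π×10⁻⁷)(2670)(2420)²(2.030×10^-4) / (2π×0.118 m) = 5.38 H.

L ≈ 5.38 H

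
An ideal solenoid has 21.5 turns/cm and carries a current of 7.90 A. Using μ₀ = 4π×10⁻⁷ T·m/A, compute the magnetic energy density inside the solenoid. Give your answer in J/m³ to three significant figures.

u ≈ 181 J/m³

B = μ₀nI = (4π×10⁻⁷)(2.150×10^3)(7.90) = 2.134×10^-2 T.
u = B²/(2μ₀) = (2.134×10^-2)²/(2×4π×10⁻⁷) = 181.3 J/m³.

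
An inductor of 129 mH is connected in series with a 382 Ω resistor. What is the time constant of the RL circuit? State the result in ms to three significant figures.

τ = L/R = (0.129 H)/(382 Ω) = 3.377×10^-4 s.

τ ≈ 0.338 ms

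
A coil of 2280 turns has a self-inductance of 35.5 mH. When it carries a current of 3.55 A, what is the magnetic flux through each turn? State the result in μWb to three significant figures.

From L = NΦ_B/I, the flux per turn is Φ_B = LI/N.
Φ_B = (3.550×10^-2 H)(3.55 A)/2280 = 5.527×10^-5 Wb.

Φ_B ≈ 55.3 μWb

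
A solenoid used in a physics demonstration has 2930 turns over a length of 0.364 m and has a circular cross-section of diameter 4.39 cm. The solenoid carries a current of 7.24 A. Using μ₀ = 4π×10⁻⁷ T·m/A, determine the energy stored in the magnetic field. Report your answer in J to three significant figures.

A = π(d/2)² = π(2.195×10^-2 m)² = 1.514×10^-3 m².
L = μ₀N²A/ℓ = (4π×10⁻⁷)(2930)²(1.514×10^-3)/(0.364) = 4.486×10^-2 H.
U = ½LI² = ½(4.486×10^-2)(7.24)² = 1.176 J.

U ≈ 1.18 J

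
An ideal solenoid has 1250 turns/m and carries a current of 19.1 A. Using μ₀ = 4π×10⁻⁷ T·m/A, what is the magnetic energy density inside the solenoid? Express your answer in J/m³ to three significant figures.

B = μ₀nI = (4π×10⁻⁷)(1.250×10^3)(19.1) = 3.000×10^-2 T.
u = B²/(2μ₀) = (3.000×10^-2)²/(2×4π×10⁻⁷) = 358.2 J/m³.

u ≈ 358 J/m³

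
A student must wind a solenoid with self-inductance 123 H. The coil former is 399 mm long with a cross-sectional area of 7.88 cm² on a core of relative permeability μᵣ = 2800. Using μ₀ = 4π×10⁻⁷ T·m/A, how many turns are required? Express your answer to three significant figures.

N ≈ 4210 turns

A = 7.88 cm² = 7.880×10^-4 m².
From L = μ₀μᵣN²A/ℓ, N = √(Lℓ / (μ₀μᵣA)).
N = √[(123)(0.399) / ((4π×10⁻⁷)(2800)×7.880×10^-4)] = √(1.770×10^7) ≈ 4207.2.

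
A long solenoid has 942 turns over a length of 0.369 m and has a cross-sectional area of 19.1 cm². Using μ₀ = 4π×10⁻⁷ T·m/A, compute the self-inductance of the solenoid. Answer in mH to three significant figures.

L ≈ 5.77 mH

A = 19.1 cm² = 1.910×10^-3 m².
For a long solenoid, L = μ₀N²A/ℓ.
L = (4π×10⁻⁷)(942)²(1.910×10^-3)/(0.369 m) = 5.772×10^-3 H.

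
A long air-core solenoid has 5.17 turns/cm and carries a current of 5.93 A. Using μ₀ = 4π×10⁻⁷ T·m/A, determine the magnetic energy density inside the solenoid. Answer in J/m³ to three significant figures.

u ≈ 5.91 J/m³

B = μ₀nI = (4π×10⁻⁷)(517)(5.93) = 3.853×10^-3 T.
u = B²/(2μ₀) = (3.853×10^-3)²/(2×4π×10⁻⁷) = 5.906 J/m³.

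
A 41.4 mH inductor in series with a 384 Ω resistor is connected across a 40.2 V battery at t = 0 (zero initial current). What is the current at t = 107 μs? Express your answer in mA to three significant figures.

τ = L/R = 4.140×10^-2/384 = 1.078×10^-4 s; final current I_∞ = ε/R = 40.2/384 = 0.1047 A.
I(t) = I_∞(1 − e^(−t/τ)) with t/τ = 0.992.
I = (0.1047)(1 − e^(−0.992)) = 6.588×10^-2 A.

I ≈ 65.9 mA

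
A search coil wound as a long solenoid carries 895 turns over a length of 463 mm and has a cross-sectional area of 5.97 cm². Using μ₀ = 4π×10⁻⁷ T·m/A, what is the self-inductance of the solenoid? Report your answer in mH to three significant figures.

L ≈ 1.30 mH

A = 5.97 cm² = 5.970×10^-4 m².
For a long solenoid, L = μ₀N²A/ℓ.
L = (4π×10⁻⁷)(895)²(5.970×10^-4)/(0.463 m) = 1.298×10^-3 H.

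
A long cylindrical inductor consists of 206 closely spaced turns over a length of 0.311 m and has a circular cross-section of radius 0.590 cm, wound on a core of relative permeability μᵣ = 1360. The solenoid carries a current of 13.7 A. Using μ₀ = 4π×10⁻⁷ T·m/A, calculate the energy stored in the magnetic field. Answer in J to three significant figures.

U ≈ 2.39 J

A = πr² = π(5.900×10^-3 m)² = 1.094×10^-4 m².
L = μ₀μᵣN²A/ℓ = (4π×10⁻⁷)(1360)(206)²(1.094×10^-4)/(0.311) = 2.550×10^-2 H.
U = ½LI² = ½(2.550×10^-2)(13.7)² = 2.393 J.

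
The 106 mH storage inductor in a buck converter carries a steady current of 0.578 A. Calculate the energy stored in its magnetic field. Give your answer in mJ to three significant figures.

Stored magnetic energy: U = ½LI².
U = ½(0.106 H)(0.578 A)² = 1.771×10^-2 J.

U ≈ 17.7 mJ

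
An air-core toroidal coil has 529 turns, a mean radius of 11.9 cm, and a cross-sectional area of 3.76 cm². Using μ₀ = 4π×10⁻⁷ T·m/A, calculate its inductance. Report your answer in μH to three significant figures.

L ≈ 177 μH

For a thin toroid, L = μ₀N²A/(2πR).
L = (4π×10⁻⁷)(529)²(3.760×10^-4) / (2π×0.119 m) = 1.768×10^-4 H.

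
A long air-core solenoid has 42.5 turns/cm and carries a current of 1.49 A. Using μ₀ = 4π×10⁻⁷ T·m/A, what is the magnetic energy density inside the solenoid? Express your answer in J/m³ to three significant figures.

B = μ₀nI = (4π×10⁻⁷)(4.250×10^3)(1.49) = 7.958×10^-3 T.
u = B²/(2μ₀) = (7.958×10^-3)²/(2×4π×10⁻⁷) = 25.2 J/m³.

u ≈ 25.2 J/m³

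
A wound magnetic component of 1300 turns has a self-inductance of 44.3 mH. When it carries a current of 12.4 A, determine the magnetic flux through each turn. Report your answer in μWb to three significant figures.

Φ_B ≈ 423 μWb

From L = NΦ_B/I, the flux per turn is Φ_B = LI/N.
Φ_B = (4.430×10^-2 H)(12.4 A)/1300 = 4.226×10^-4 Wb.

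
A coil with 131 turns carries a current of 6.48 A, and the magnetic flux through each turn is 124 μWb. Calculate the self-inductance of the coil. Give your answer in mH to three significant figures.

L ≈ 2.51 mH

Self-inductance is defined by L = NΦ_B/I (flux linkage over current).
L = (131)(1.240×10^-4 Wb)/(6.48 A) = 2.507×10^-3 H.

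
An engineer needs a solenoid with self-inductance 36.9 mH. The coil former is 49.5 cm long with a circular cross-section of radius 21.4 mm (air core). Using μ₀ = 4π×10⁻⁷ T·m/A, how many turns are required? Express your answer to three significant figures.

N ≈ 3180 turns

A = πr² = π(2.140×10^-2 m)² = 1.439×10^-3 m².
From L = μ₀N²A/ℓ, N = √(Lℓ / (μ₀A)).
N = √[(3.690×10^-2)(0.495) / ((4π×10⁻⁷)×1.439×10^-3)] = √(1.010×10^7) ≈ 3178.5.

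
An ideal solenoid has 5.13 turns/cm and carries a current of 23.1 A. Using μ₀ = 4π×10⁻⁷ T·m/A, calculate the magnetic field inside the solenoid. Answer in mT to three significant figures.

Inside a long solenoid, B = μ₀nI.
B = (4π×10⁻⁷)(513 m⁻¹)(23.1 A) = 1.489×10^-2 T.

B ≈ 14.9 mT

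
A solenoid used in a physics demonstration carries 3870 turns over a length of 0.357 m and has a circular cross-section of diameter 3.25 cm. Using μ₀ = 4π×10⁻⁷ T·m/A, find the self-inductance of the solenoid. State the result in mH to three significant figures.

L ≈ 43.7 mH

A = π(d/2)² = π(1.625×10^-2 m)² = 8.296×10^-4 m².
For a long solenoid, L = μ₀N²A/ℓ.
L = (4π×10⁻⁷)(3870)²(8.296×10^-4)/(0.357 m) = 4.373×10^-2 H.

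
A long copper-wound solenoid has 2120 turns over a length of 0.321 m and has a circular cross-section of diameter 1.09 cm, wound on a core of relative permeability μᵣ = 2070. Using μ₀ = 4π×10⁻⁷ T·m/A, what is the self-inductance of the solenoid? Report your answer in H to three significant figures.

A = π(d/2)² = π(5.450×10^-3 m)² = 9.331×10^-5 m².
For a long solenoid, L = μ₀μᵣN²A/ℓ.
L = (4π×10⁻⁷)(2070)(2120)²(9.331×10^-5)/(0.321 m) = 3.399 H.

L ≈ 3.40 H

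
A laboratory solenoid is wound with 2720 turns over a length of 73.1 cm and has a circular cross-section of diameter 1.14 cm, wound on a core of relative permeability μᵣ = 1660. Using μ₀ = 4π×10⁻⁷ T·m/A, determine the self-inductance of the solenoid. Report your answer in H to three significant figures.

A = π(d/2)² = π(5.700×10^-3 m)² = 1.021×10^-4 m².
For a long solenoid, L = μ₀μᵣN²A/ℓ.
L = (4π×10⁻⁷)(1660)(2720)²(1.021×10^-4)/(0.731 m) = 2.15495 H.

L ≈ 2.15 H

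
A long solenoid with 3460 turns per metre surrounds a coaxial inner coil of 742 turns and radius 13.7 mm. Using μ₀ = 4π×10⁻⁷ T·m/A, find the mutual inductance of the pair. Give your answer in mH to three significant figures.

M ≈ 1.90 mH

The outer solenoid produces a uniform field B₁ = μ₀n₁I₁ across the inner coil,
so the flux linkage is N₂Φ = N₂B₁A₂ = μ₀n₁N₂A₂·I₁, giving M = μ₀n₁N₂A₂.
A₂ = πr² = π(1.370×10^-2 m)² = 5.896×10^-4 m².
M = (4π×10⁻⁷)(3460)(742)(5.896×10^-4) = 1.902×10^-3 H.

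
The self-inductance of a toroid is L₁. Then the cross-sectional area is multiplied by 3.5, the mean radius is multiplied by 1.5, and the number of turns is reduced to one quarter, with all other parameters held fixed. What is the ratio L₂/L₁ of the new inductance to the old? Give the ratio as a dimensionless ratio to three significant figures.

For a toroid, L ∝ μᵣN²A/R.
L₂/L₁ = (3.5) × (1.5)^-1 × (0.25)^2 = 0.146.

L₂/L₁ = 0.146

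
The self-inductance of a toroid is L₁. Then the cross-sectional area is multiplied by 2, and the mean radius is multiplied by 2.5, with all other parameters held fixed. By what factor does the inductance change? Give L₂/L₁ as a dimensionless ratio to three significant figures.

For a toroid, L ∝ μᵣN²A/R.
L₂/L₁ = (2) × (2.5)^-1 = 0.800.

L₂/L₁ = 0.800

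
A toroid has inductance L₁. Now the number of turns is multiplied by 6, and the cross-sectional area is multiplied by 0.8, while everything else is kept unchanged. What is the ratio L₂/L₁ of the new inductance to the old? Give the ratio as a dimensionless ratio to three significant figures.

For a toroid, L ∝ μᵣN²A/R.
L₂/L₁ = (6)^2 × (0.8) = 28.8.

L₂/L₁ = 28.8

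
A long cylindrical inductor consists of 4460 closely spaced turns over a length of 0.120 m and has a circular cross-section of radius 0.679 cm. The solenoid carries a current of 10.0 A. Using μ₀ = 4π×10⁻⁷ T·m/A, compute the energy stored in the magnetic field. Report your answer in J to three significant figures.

U ≈ 1.51 J

A = πr² = π(6.790×10^-3 m)² = 1.448×10^-4 m².
L = μ₀N²A/ℓ = (4π×10⁻⁷)(4460)²(1.448×10^-4)/(0.12) = 3.017×10^-2 H.
U = ½LI² = ½(3.017×10^-2)(10.0)² = 1.509 J.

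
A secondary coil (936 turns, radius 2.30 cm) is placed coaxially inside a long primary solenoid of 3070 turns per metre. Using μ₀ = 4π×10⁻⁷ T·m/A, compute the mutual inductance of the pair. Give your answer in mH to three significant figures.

The outer solenoid produces a uniform field B₁ = μ₀n₁I₁ across the inner coil,
so the flux linkage is N₂Φ = N₂B₁A₂ = μ₀n₁N₂A₂·I₁, giving M = μ₀n₁N₂A₂.
A₂ = πr² = π(2.300×10^-2 m)² = 1.662×10^-3 m².
M = (4π×10⁻⁷)(3070)(936)(1.662×10^-3) = 6.001×10^-3 H.

M ≈ 6.00 mH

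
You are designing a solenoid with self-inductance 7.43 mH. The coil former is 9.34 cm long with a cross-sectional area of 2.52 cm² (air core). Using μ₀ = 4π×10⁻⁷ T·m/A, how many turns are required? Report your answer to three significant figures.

A = 2.52 cm² = 2.520×10^-4 m².
From L = μ₀N²A/ℓ, N = √(Lℓ / (μ₀A)).
N = √[(7.430×10^-3)(9.340×10^-2) / ((4π×10⁻⁷)×2.520×10^-4)] = √(2.191×10^6) ≈ 1480.3.

N ≈ 1480 turns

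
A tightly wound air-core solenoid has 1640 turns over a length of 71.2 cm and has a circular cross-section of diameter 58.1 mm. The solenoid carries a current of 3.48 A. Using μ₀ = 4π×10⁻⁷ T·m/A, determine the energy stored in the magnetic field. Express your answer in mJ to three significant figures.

A = π(d/2)² = π(2.905×10^-2 m)² = 2.651×10^-3 m².
L = μ₀N²A/ℓ = (4π×10⁻⁷)(1640)²(2.651×10^-3)/(0.712) = 1.259×10^-2 H.
U = ½LI² = ½(1.259×10^-2)(3.48)² = 7.621×10^-2 J.

U ≈ 76.2 mJ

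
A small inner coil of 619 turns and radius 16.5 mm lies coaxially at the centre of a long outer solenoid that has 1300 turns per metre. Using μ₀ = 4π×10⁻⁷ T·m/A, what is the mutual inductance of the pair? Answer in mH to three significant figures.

M ≈ 0.865 mH

The outer solenoid produces a uniform field B₁ = μ₀n₁I₁ across the inner coil,
so the flux linkage is N₂Φ = N₂B₁A₂ = μ₀n₁N₂A₂·I₁, giving M = μ₀n₁N₂A₂.
A₂ = πr² = π(1.650×10^-2 m)² = 8.553×10^-4 m².
M = (4π×10⁻⁷)(1300)(619)(8.553×10^-4) = 8.649×10^-4 H.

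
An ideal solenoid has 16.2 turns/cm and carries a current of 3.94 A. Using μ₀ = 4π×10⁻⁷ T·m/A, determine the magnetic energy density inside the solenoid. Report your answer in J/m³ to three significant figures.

u ≈ 25.6 J/m³

B = μ₀nI = (4π×10⁻⁷)(1.620×10^3)(3.94) = 8.021×10^-3 T.
u = B²/(2μ₀) = (8.021×10^-3)²/(2×4π×10⁻⁷) = 25.6 J/m³.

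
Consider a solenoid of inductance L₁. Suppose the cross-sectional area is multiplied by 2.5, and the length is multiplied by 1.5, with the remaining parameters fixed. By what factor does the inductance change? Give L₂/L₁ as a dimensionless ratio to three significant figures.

For a solenoid, L ∝ μᵣN²A/ℓ.
L₂/L₁ = (2.5) × (1.5)^-1 = 1.67.

L₂/L₁ = 1.67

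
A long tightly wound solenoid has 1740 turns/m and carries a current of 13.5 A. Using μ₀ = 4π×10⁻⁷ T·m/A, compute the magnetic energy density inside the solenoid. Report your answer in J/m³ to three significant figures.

u ≈ 347 J/m³

B = μ₀nI = (4π×10⁻⁷)(1.740×10^3)(13.5) = 2.952×10^-2 T.
u = B²/(2μ₀) = (2.952×10^-2)²/(2×4π×10⁻⁷) = 346.7 J/m³.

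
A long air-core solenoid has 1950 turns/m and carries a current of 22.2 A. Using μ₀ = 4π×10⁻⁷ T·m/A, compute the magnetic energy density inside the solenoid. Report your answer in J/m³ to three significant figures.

u ≈ 1180 J/m³

B = μ₀nI = (4π×10⁻⁷)(1.950×10^3)(22.2) = 5.440×10^-2 T.
u = B²/(2μ₀) = (5.440×10^-2)²/(2×4π×10⁻⁷) = 1.177×10^3 J/m³.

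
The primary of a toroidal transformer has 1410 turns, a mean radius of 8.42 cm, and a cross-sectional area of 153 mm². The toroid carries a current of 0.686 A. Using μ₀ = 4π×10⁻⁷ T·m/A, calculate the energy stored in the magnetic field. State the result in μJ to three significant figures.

L = μ₀N²A/(2πR) = (4π×10⁻⁷)(1410)²(1.530×10^-4)/(2π×8.420×10^-2) = 7.225×10^-4 H.
U = ½LI² = ½(7.225×10^-4)(0.686)² = 1.700×10^-4 J.

U ≈ 170 μJ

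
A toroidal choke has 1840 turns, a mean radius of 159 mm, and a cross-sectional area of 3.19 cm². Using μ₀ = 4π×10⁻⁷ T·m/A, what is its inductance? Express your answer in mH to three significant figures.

For a thin toroid, L = μ₀N²A/(2πR).
L = (4π×10⁻⁷)(1840)²(3.190×10^-4) / (2π×0.159 m) = 1.358×10^-3 H.

L ≈ 1.36 mH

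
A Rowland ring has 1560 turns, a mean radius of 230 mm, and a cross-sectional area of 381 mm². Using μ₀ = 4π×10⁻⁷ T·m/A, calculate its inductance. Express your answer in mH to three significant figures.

For a thin toroid, L = μ₀N²A/(2πR).
L = (4π×10⁻⁷)(1560)²(3.810×10^-4) / (2π×0.23 m) = 8.063×10^-4 H.

L ≈ 0.806 mH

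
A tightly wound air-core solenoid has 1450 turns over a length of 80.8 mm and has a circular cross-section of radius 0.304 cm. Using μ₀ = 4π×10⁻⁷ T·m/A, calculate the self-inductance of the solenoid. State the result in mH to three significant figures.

A = πr² = π(3.040×10^-3 m)² = 2.903×10^-5 m².
For a long solenoid, L = μ₀N²A/ℓ.
L = (4π×10⁻⁷)(1450)²(2.903×10^-5)/(8.080×10^-2 m) = 9.494×10^-4 H.

L ≈ 0.949 mH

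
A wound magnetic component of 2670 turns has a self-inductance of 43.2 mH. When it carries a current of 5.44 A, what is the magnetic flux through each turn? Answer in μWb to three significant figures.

From L = NΦ_B/I, the flux per turn is Φ_B = LI/N.
Φ_B = (4.320×10^-2 H)(5.44 A)/2670 = 8.802×10^-5 Wb.

Φ_B ≈ 88.0 μWb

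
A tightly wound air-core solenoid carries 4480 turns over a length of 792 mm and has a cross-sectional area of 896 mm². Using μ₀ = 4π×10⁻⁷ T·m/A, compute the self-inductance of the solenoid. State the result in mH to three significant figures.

L ≈ 28.5 mH

A = 896 mm² = 8.960×10^-4 m².
For a long solenoid, L = μ₀N²A/ℓ.
L = (4π×10⁻⁷)(4480)²(8.960×10^-4)/(0.792 m) = 2.853×10^-2 H.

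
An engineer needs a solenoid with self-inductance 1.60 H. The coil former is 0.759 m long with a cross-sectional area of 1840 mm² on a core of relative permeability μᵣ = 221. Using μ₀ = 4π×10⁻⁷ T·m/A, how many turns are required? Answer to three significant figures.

A = 1840 mm² = 1.840×10^-3 m².
From L = μ₀μᵣN²A/ℓ, N = √(Lℓ / (μ₀μᵣA)).
N = √[(1.6)(0.759) / ((4π×10⁻⁷)(221)×1.840×10^-3)] = √(2.377×10^6) ≈ 1541.6.

N ≈ 1540 turns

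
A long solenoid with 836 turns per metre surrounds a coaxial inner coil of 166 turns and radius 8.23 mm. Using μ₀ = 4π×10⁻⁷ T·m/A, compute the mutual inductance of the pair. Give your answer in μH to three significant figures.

The outer solenoid produces a uniform field B₁ = μ₀n₁I₁ across the inner coil,
so the flux linkage is N₂Φ = N₂B₁A₂ = μ₀n₁N₂A₂·I₁, giving M = μ₀n₁N₂A₂.
A₂ = πr² = π(8.230×10^-3 m)² = 2.128×10^-4 m².
M = (4π×10⁻⁷)(836)(166)(2.128×10^-4) = 3.711×10^-5 H.

M ≈ 37.1 μH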